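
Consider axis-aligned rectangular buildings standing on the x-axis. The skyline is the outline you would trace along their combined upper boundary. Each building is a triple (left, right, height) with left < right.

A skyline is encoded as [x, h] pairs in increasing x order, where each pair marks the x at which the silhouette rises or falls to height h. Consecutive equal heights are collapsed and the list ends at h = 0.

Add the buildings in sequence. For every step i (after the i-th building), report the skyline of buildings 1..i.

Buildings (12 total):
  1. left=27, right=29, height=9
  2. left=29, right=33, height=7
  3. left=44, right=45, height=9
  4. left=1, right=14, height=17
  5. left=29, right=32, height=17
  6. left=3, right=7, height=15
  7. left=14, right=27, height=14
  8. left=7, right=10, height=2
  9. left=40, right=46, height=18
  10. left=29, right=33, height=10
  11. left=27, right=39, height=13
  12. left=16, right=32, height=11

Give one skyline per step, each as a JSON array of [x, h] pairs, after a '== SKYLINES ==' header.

== SKYLINES ==
[[27,9],[29,0]]
[[27,9],[29,7],[33,0]]
[[27,9],[29,7],[33,0],[44,9],[45,0]]
[[1,17],[14,0],[27,9],[29,7],[33,0],[44,9],[45,0]]
[[1,17],[14,0],[27,9],[29,17],[32,7],[33,0],[44,9],[45,0]]
[[1,17],[14,0],[27,9],[29,17],[32,7],[33,0],[44,9],[45,0]]
[[1,17],[14,14],[27,9],[29,17],[32,7],[33,0],[44,9],[45,0]]
[[1,17],[14,14],[27,9],[29,17],[32,7],[33,0],[44,9],[45,0]]
[[1,17],[14,14],[27,9],[29,17],[32,7],[33,0],[40,18],[46,0]]
[[1,17],[14,14],[27,9],[29,17],[32,10],[33,0],[40,18],[46,0]]
[[1,17],[14,14],[27,13],[29,17],[32,13],[39,0],[40,18],[46,0]]
[[1,17],[14,14],[27,13],[29,17],[32,13],[39,0],[40,18],[46,0]]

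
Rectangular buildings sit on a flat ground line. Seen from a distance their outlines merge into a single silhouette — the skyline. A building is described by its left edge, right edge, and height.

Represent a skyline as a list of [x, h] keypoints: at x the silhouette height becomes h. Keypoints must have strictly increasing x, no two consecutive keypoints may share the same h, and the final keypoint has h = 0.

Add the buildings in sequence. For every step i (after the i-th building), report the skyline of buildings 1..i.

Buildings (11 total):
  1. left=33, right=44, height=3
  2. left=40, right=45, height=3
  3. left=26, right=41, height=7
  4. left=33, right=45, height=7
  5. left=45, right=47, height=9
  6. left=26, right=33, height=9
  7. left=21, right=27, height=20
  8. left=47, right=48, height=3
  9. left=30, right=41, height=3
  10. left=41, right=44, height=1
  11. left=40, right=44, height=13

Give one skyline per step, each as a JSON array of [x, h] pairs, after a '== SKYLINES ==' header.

== SKYLINES ==
[[33,3],[44,0]]
[[33,3],[45,0]]
[[26,7],[41,3],[45,0]]
[[26,7],[45,0]]
[[26,7],[45,9],[47,0]]
[[26,9],[33,7],[45,9],[47,0]]
[[21,20],[27,9],[33,7],[45,9],[47,0]]
[[21,20],[27,9],[33,7],[45,9],[47,3],[48,0]]
[[21,20],[27,9],[33,7],[45,9],[47,3],[48,0]]
[[21,20],[27,9],[33,7],[45,9],[47,3],[48,0]]
[[21,20],[27,9],[33,7],[40,13],[44,7],[45,9],[47,3],[48,0]]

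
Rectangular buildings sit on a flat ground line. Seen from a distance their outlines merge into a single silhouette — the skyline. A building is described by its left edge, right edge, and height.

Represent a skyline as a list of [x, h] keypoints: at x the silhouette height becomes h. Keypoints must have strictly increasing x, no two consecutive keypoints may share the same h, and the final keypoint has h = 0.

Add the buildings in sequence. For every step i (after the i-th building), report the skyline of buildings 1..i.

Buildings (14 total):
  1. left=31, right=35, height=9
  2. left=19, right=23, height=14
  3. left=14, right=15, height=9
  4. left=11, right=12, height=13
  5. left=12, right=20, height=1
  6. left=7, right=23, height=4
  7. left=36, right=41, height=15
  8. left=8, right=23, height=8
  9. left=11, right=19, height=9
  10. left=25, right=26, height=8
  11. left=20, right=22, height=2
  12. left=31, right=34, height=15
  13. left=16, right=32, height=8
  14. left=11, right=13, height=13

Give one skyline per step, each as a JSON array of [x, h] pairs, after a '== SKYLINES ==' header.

== SKYLINES ==
[[31,9],[35,0]]
[[19,14],[23,0],[31,9],[35,0]]
[[14,9],[15,0],[19,14],[23,0],[31,9],[35,0]]
[[11,13],[12,0],[14,9],[15,0],[19,14],[23,0],[31,9],[35,0]]
[[11,13],[12,1],[14,9],[15,1],[19,14],[23,0],[31,9],[35,0]]
[[7,4],[11,13],[12,4],[14,9],[15,4],[19,14],[23,0],[31,9],[35,0]]
[[7,4],[11,13],[12,4],[14,9],[15,4],[19,14],[23,0],[31,9],[35,0],[36,15],[41,0]]
[[7,4],[8,8],[11,13],[12,8],[14,9],[15,8],[19,14],[23,0],[31,9],[35,0],[36,15],[41,0]]
[[7,4],[8,8],[11,13],[12,9],[19,14],[23,0],[31,9],[35,0],[36,15],[41,0]]
[[7,4],[8,8],[11,13],[12,9],[19,14],[23,0],[25,8],[26,0],[31,9],[35,0],[36,15],[41,0]]
[[7,4],[8,8],[11,13],[12,9],[19,14],[23,0],[25,8],[26,0],[31,9],[35,0],[36,15],[41,0]]
[[7,4],[8,8],[11,13],[12,9],[19,14],[23,0],[25,8],[26,0],[31,15],[34,9],[35,0],[36,15],[41,0]]
[[7,4],[8,8],[11,13],[12,9],[19,14],[23,8],[31,15],[34,9],[35,0],[36,15],[41,0]]
[[7,4],[8,8],[11,13],[13,9],[19,14],[23,8],[31,15],[34,9],[35,0],[36,15],[41,0]]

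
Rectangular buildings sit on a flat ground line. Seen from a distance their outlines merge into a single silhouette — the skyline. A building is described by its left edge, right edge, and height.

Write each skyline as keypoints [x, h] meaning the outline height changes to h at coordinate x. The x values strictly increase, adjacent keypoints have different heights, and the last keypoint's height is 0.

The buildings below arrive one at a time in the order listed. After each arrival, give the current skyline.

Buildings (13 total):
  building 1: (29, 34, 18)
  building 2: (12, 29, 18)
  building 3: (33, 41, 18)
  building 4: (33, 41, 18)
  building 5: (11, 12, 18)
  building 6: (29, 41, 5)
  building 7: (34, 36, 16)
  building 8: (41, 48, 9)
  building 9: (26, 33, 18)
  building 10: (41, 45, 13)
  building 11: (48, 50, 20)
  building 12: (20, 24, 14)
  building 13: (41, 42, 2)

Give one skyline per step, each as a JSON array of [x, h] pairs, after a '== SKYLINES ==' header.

== SKYLINES ==
[[29,18],[34,0]]
[[12,18],[34,0]]
[[12,18],[41,0]]
[[12,18],[41,0]]
[[11,18],[41,0]]
[[11,18],[41,0]]
[[11,18],[41,0]]
[[11,18],[41,9],[48,0]]
[[11,18],[41,9],[48,0]]
[[11,18],[41,13],[45,9],[48,0]]
[[11,18],[41,13],[45,9],[48,20],[50,0]]
[[11,18],[41,13],[45,9],[48,20],[50,0]]
[[11,18],[41,13],[45,9],[48,20],[50,0]]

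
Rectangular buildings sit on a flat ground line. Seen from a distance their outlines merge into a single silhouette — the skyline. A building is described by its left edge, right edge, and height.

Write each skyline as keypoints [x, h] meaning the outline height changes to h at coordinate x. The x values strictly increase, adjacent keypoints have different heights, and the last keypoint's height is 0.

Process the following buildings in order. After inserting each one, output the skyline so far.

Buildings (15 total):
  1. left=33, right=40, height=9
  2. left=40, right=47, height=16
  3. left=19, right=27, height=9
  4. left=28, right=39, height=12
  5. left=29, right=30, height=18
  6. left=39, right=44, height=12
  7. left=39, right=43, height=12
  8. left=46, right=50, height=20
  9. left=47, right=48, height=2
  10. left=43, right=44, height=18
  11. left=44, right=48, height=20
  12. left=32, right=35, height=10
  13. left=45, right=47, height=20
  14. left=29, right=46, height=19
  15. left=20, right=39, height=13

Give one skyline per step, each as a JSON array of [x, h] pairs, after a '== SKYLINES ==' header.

== SKYLINES ==
[[33,9],[40,0]]
[[33,9],[40,16],[47,0]]
[[19,9],[27,0],[33,9],[40,16],[47,0]]
[[19,9],[27,0],[28,12],[39,9],[40,16],[47,0]]
[[19,9],[27,0],[28,12],[29,18],[30,12],[39,9],[40,16],[47,0]]
[[19,9],[27,0],[28,12],[29,18],[30,12],[40,16],[47,0]]
[[19,9],[27,0],[28,12],[29,18],[30,12],[40,16],[47,0]]
[[19,9],[27,0],[28,12],[29,18],[30,12],[40,16],[46,20],[50,0]]
[[19,9],[27,0],[28,12],[29,18],[30,12],[40,16],[46,20],[50,0]]
[[19,9],[27,0],[28,12],[29,18],[30,12],[40,16],[43,18],[44,16],[46,20],[50,0]]
[[19,9],[27,0],[28,12],[29,18],[30,12],[40,16],[43,18],[44,20],[50,0]]
[[19,9],[27,0],[28,12],[29,18],[30,12],[40,16],[43,18],[44,20],[50,0]]
[[19,9],[27,0],[28,12],[29,18],[30,12],[40,16],[43,18],[44,20],[50,0]]
[[19,9],[27,0],[28,12],[29,19],[44,20],[50,0]]
[[19,9],[20,13],[29,19],[44,20],[50,0]]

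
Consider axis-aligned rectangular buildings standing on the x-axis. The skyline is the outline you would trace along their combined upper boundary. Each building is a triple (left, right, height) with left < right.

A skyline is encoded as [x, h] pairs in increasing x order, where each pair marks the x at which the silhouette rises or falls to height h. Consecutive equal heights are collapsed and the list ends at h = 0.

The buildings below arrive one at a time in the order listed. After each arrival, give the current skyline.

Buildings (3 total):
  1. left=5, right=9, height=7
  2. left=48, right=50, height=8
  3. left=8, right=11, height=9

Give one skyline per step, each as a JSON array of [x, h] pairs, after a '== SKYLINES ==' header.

== SKYLINES ==
[[5,7],[9,0]]
[[5,7],[9,0],[48,8],[50,0]]
[[5,7],[8,9],[11,0],[48,8],[50,0]]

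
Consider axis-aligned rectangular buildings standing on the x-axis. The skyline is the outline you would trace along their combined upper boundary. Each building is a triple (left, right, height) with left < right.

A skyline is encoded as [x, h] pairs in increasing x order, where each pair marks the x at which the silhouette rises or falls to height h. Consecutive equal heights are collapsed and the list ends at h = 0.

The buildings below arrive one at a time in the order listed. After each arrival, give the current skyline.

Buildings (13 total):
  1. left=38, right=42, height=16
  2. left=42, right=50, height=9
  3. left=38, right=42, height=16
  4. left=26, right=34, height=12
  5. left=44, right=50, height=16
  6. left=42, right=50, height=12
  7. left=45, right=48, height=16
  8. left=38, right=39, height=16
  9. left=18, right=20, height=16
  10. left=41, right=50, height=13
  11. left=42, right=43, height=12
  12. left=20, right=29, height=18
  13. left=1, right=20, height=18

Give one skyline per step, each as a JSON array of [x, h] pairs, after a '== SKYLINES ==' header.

== SKYLINES ==
[[38,16],[42,0]]
[[38,16],[42,9],[50,0]]
[[38,16],[42,9],[50,0]]
[[26,12],[34,0],[38,16],[42,9],[50,0]]
[[26,12],[34,0],[38,16],[42,9],[44,16],[50,0]]
[[26,12],[34,0],[38,16],[42,12],[44,16],[50,0]]
[[26,12],[34,0],[38,16],[42,12],[44,16],[50,0]]
[[26,12],[34,0],[38,16],[42,12],[44,16],[50,0]]
[[18,16],[20,0],[26,12],[34,0],[38,16],[42,12],[44,16],[50,0]]
[[18,16],[20,0],[26,12],[34,0],[38,16],[42,13],[44,16],[50,0]]
[[18,16],[20,0],[26,12],[34,0],[38,16],[42,13],[44,16],[50,0]]
[[18,16],[20,18],[29,12],[34,0],[38,16],[42,13],[44,16],[50,0]]
[[1,18],[29,12],[34,0],[38,16],[42,13],[44,16],[50,0]]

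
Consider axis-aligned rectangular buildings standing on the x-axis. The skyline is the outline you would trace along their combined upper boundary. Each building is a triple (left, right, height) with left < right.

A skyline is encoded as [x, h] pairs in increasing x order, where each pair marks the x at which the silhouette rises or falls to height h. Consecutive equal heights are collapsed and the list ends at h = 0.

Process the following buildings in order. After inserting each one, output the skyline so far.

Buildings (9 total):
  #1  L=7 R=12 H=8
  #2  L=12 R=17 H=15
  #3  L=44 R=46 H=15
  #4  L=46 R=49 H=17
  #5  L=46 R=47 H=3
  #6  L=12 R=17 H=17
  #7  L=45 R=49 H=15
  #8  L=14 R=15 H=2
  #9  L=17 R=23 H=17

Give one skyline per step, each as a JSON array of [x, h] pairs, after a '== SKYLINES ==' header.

== SKYLINES ==
[[7,8],[12,0]]
[[7,8],[12,15],[17,0]]
[[7,8],[12,15],[17,0],[44,15],[46,0]]
[[7,8],[12,15],[17,0],[44,15],[46,17],[49,0]]
[[7,8],[12,15],[17,0],[44,15],[46,17],[49,0]]
[[7,8],[12,17],[17,0],[44,15],[46,17],[49,0]]
[[7,8],[12,17],[17,0],[44,15],[46,17],[49,0]]
[[7,8],[12,17],[17,0],[44,15],[46,17],[49,0]]
[[7,8],[12,17],[23,0],[44,15],[46,17],[49,0]]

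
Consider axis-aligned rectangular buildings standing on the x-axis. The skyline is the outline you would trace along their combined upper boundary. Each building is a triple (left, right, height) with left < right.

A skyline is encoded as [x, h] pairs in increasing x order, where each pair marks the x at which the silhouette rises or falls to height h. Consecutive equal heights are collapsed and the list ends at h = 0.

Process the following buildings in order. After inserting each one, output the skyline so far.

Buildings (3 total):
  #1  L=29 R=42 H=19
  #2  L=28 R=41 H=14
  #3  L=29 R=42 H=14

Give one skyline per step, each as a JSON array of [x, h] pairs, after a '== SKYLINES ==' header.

== SKYLINES ==
[[29,19],[42,0]]
[[28,14],[29,19],[42,0]]
[[28,14],[29,19],[42,0]]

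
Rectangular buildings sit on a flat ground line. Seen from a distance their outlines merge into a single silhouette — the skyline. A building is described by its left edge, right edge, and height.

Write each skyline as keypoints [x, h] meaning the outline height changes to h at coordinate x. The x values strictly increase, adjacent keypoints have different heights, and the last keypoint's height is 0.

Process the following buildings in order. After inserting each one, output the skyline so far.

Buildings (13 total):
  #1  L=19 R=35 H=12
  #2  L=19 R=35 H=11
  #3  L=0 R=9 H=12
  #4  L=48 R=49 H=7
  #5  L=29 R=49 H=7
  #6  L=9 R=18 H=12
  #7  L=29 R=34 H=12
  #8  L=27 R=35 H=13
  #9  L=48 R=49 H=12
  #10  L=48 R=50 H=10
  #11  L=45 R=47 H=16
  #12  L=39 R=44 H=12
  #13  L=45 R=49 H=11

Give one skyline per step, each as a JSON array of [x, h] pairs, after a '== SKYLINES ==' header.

== SKYLINES ==
[[19,12],[35,0]]
[[19,12],[35,0]]
[[0,12],[9,0],[19,12],[35,0]]
[[0,12],[9,0],[19,12],[35,0],[48,7],[49,0]]
[[0,12],[9,0],[19,12],[35,7],[49,0]]
[[0,12],[18,0],[19,12],[35,7],[49,0]]
[[0,12],[18,0],[19,12],[35,7],[49,0]]
[[0,12],[18,0],[19,12],[27,13],[35,7],[49,0]]
[[0,12],[18,0],[19,12],[27,13],[35,7],[48,12],[49,0]]
[[0,12],[18,0],[19,12],[27,13],[35,7],[48,12],[49,10],[50,0]]
[[0,12],[18,0],[19,12],[27,13],[35,7],[45,16],[47,7],[48,12],[49,10],[50,0]]
[[0,12],[18,0],[19,12],[27,13],[35,7],[39,12],[44,7],[45,16],[47,7],[48,12],[49,10],[50,0]]
[[0,12],[18,0],[19,12],[27,13],[35,7],[39,12],[44,7],[45,16],[47,11],[48,12],[49,10],[50,0]]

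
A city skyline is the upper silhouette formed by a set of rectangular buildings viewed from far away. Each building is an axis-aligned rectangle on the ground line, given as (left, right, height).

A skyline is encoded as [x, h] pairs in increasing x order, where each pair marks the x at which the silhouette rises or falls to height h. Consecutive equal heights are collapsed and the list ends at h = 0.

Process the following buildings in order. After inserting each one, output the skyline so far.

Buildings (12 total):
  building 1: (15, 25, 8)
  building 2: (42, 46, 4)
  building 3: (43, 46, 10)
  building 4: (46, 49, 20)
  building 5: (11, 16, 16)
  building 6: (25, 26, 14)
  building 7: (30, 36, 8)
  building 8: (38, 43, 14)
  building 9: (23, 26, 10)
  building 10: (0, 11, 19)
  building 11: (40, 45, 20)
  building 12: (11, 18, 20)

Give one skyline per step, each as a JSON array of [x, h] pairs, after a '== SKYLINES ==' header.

== SKYLINES ==
[[15,8],[25,0]]
[[15,8],[25,0],[42,4],[46,0]]
[[15,8],[25,0],[42,4],[43,10],[46,0]]
[[15,8],[25,0],[42,4],[43,10],[46,20],[49,0]]
[[11,16],[16,8],[25,0],[42,4],[43,10],[46,20],[49,0]]
[[11,16],[16,8],[25,14],[26,0],[42,4],[43,10],[46,20],[49,0]]
[[11,16],[16,8],[25,14],[26,0],[30,8],[36,0],[42,4],[43,10],[46,20],[49,0]]
[[11,16],[16,8],[25,14],[26,0],[30,8],[36,0],[38,14],[43,10],[46,20],[49,0]]
[[11,16],[16,8],[23,10],[25,14],[26,0],[30,8],[36,0],[38,14],[43,10],[46,20],[49,0]]
[[0,19],[11,16],[16,8],[23,10],[25,14],[26,0],[30,8],[36,0],[38,14],[43,10],[46,20],[49,0]]
[[0,19],[11,16],[16,8],[23,10],[25,14],[26,0],[30,8],[36,0],[38,14],[40,20],[45,10],[46,20],[49,0]]
[[0,19],[11,20],[18,8],[23,10],[25,14],[26,0],[30,8],[36,0],[38,14],[40,20],[45,10],[46,20],[49,0]]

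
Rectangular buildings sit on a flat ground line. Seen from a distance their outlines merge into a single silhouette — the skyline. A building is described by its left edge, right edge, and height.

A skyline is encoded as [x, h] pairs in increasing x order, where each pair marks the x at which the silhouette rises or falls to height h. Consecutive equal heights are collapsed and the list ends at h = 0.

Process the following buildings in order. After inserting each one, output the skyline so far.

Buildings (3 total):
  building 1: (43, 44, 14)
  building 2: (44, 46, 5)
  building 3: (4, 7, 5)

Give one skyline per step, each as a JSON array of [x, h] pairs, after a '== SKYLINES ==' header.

== SKYLINES ==
[[43,14],[44,0]]
[[43,14],[44,5],[46,0]]
[[4,5],[7,0],[43,14],[44,5],[46,0]]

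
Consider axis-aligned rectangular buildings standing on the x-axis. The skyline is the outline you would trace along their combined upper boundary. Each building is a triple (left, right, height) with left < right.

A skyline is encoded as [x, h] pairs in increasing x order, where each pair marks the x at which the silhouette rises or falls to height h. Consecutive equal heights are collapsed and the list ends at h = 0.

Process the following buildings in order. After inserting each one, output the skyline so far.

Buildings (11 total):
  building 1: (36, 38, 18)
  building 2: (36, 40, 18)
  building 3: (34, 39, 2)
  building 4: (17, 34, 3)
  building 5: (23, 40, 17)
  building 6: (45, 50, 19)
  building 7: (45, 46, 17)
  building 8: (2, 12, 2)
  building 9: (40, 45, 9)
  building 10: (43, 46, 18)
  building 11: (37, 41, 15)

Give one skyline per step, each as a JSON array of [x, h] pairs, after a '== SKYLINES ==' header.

== SKYLINES ==
[[36,18],[38,0]]
[[36,18],[40,0]]
[[34,2],[36,18],[40,0]]
[[17,3],[34,2],[36,18],[40,0]]
[[17,3],[23,17],[36,18],[40,0]]
[[17,3],[23,17],[36,18],[40,0],[45,19],[50,0]]
[[17,3],[23,17],[36,18],[40,0],[45,19],[50,0]]
[[2,2],[12,0],[17,3],[23,17],[36,18],[40,0],[45,19],[50,0]]
[[2,2],[12,0],[17,3],[23,17],[36,18],[40,9],[45,19],[50,0]]
[[2,2],[12,0],[17,3],[23,17],[36,18],[40,9],[43,18],[45,19],[50,0]]
[[2,2],[12,0],[17,3],[23,17],[36,18],[40,15],[41,9],[43,18],[45,19],[50,0]]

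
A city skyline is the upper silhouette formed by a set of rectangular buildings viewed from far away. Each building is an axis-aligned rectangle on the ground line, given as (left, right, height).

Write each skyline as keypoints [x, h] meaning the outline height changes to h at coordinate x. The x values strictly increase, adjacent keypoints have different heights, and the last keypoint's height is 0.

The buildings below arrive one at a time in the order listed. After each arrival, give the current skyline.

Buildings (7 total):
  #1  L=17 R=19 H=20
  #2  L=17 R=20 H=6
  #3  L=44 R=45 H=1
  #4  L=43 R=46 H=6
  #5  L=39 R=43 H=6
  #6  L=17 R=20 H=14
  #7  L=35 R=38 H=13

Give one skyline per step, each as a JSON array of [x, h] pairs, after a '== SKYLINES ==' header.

== SKYLINES ==
[[17,20],[19,0]]
[[17,20],[19,6],[20,0]]
[[17,20],[19,6],[20,0],[44,1],[45,0]]
[[17,20],[19,6],[20,0],[43,6],[46,0]]
[[17,20],[19,6],[20,0],[39,6],[46,0]]
[[17,20],[19,14],[20,0],[39,6],[46,0]]
[[17,20],[19,14],[20,0],[35,13],[38,0],[39,6],[46,0]]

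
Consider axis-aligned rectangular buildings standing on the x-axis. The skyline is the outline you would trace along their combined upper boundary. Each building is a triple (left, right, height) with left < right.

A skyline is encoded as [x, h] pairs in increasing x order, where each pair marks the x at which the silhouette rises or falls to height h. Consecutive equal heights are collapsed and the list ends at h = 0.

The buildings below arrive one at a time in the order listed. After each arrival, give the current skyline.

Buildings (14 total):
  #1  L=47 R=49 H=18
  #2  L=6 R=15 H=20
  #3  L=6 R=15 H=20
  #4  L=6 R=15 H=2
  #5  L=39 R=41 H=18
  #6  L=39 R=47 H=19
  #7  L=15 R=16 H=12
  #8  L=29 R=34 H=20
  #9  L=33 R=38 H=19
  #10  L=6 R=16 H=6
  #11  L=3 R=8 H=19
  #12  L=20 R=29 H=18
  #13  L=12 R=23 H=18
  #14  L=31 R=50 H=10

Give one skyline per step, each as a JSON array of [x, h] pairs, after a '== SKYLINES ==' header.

== SKYLINES ==
[[47,18],[49,0]]
[[6,20],[15,0],[47,18],[49,0]]
[[6,20],[15,0],[47,18],[49,0]]
[[6,20],[15,0],[47,18],[49,0]]
[[6,20],[15,0],[39,18],[41,0],[47,18],[49,0]]
[[6,20],[15,0],[39,19],[47,18],[49,0]]
[[6,20],[15,12],[16,0],[39,19],[47,18],[49,0]]
[[6,20],[15,12],[16,0],[29,20],[34,0],[39,19],[47,18],[49,0]]
[[6,20],[15,12],[16,0],[29,20],[34,19],[38,0],[39,19],[47,18],[49,0]]
[[6,20],[15,12],[16,0],[29,20],[34,19],[38,0],[39,19],[47,18],[49,0]]
[[3,19],[6,20],[15,12],[16,0],[29,20],[34,19],[38,0],[39,19],[47,18],[49,0]]
[[3,19],[6,20],[15,12],[16,0],[20,18],[29,20],[34,19],[38,0],[39,19],[47,18],[49,0]]
[[3,19],[6,20],[15,18],[29,20],[34,19],[38,0],[39,19],[47,18],[49,0]]
[[3,19],[6,20],[15,18],[29,20],[34,19],[38,10],[39,19],[47,18],[49,10],[50,0]]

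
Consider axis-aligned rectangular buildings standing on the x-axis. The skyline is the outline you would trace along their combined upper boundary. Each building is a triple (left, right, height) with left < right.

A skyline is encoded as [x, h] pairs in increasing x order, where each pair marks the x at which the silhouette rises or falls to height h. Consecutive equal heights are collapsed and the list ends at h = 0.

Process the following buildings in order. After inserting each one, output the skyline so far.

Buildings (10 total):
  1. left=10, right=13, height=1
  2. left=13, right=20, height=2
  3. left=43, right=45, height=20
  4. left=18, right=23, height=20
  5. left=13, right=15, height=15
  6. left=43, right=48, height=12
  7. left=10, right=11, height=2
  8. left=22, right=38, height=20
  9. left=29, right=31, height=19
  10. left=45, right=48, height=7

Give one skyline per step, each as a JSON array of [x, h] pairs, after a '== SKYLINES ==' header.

== SKYLINES ==
[[10,1],[13,0]]
[[10,1],[13,2],[20,0]]
[[10,1],[13,2],[20,0],[43,20],[45,0]]
[[10,1],[13,2],[18,20],[23,0],[43,20],[45,0]]
[[10,1],[13,15],[15,2],[18,20],[23,0],[43,20],[45,0]]
[[10,1],[13,15],[15,2],[18,20],[23,0],[43,20],[45,12],[48,0]]
[[10,2],[11,1],[13,15],[15,2],[18,20],[23,0],[43,20],[45,12],[48,0]]
[[10,2],[11,1],[13,15],[15,2],[18,20],[38,0],[43,20],[45,12],[48,0]]
[[10,2],[11,1],[13,15],[15,2],[18,20],[38,0],[43,20],[45,12],[48,0]]
[[10,2],[11,1],[13,15],[15,2],[18,20],[38,0],[43,20],[45,12],[48,0]]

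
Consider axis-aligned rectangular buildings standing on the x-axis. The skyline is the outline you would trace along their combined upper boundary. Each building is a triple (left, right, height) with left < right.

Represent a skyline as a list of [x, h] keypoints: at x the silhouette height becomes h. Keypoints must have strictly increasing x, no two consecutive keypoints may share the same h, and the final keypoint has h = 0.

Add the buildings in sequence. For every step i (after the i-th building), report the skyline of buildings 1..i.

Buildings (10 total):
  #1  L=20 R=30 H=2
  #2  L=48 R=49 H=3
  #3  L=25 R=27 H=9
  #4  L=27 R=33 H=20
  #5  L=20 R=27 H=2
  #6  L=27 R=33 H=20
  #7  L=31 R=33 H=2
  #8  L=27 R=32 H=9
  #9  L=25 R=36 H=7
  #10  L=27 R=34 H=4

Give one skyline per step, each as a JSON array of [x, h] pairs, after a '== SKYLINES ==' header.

== SKYLINES ==
[[20,2],[30,0]]
[[20,2],[30,0],[48,3],[49,0]]
[[20,2],[25,9],[27,2],[30,0],[48,3],[49,0]]
[[20,2],[25,9],[27,20],[33,0],[48,3],[49,0]]
[[20,2],[25,9],[27,20],[33,0],[48,3],[49,0]]
[[20,2],[25,9],[27,20],[33,0],[48,3],[49,0]]
[[20,2],[25,9],[27,20],[33,0],[48,3],[49,0]]
[[20,2],[25,9],[27,20],[33,0],[48,3],[49,0]]
[[20,2],[25,9],[27,20],[33,7],[36,0],[48,3],[49,0]]
[[20,2],[25,9],[27,20],[33,7],[36,0],[48,3],[49,0]]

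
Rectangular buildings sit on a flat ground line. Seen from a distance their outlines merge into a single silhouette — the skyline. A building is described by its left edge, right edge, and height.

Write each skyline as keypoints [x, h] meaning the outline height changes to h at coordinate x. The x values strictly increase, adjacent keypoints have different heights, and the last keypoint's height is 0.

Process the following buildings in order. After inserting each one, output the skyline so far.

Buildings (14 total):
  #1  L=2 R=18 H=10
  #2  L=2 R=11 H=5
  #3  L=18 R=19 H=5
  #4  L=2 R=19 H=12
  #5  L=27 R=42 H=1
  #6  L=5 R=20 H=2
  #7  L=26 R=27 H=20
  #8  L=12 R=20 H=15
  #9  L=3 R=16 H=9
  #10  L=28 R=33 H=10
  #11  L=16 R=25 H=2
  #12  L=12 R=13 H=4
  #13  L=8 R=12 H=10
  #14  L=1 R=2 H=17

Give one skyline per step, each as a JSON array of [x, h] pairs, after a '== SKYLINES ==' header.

== SKYLINES ==
[[2,10],[18,0]]
[[2,10],[18,0]]
[[2,10],[18,5],[19,0]]
[[2,12],[19,0]]
[[2,12],[19,0],[27,1],[42,0]]
[[2,12],[19,2],[20,0],[27,1],[42,0]]
[[2,12],[19,2],[20,0],[26,20],[27,1],[42,0]]
[[2,12],[12,15],[20,0],[26,20],[27,1],[42,0]]
[[2,12],[12,15],[20,0],[26,20],[27,1],[42,0]]
[[2,12],[12,15],[20,0],[26,20],[27,1],[28,10],[33,1],[42,0]]
[[2,12],[12,15],[20,2],[25,0],[26,20],[27,1],[28,10],[33,1],[42,0]]
[[2,12],[12,15],[20,2],[25,0],[26,20],[27,1],[28,10],[33,1],[42,0]]
[[2,12],[12,15],[20,2],[25,0],[26,20],[27,1],[28,10],[33,1],[42,0]]
[[1,17],[2,12],[12,15],[20,2],[25,0],[26,20],[27,1],[28,10],[33,1],[42,0]]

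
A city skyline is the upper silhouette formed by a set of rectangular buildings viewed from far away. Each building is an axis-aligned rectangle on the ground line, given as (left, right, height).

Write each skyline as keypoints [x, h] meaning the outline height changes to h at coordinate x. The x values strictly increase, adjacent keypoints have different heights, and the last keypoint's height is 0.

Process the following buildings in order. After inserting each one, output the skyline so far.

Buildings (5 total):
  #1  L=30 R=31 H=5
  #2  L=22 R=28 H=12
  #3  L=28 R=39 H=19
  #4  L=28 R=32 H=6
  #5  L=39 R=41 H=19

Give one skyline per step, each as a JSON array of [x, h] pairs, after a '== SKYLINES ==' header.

== SKYLINES ==
[[30,5],[31,0]]
[[22,12],[28,0],[30,5],[31,0]]
[[22,12],[28,19],[39,0]]
[[22,12],[28,19],[39,0]]
[[22,12],[28,19],[41,0]]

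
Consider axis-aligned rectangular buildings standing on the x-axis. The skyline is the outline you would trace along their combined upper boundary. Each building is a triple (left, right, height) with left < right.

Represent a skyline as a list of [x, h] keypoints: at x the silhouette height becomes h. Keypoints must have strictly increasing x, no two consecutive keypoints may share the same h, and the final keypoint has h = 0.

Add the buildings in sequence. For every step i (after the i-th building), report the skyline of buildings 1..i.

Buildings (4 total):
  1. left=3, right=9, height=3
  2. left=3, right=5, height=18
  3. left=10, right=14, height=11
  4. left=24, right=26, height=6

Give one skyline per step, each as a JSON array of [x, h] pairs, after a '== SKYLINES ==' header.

== SKYLINES ==
[[3,3],[9,0]]
[[3,18],[5,3],[9,0]]
[[3,18],[5,3],[9,0],[10,11],[14,0]]
[[3,18],[5,3],[9,0],[10,11],[14,0],[24,6],[26,0]]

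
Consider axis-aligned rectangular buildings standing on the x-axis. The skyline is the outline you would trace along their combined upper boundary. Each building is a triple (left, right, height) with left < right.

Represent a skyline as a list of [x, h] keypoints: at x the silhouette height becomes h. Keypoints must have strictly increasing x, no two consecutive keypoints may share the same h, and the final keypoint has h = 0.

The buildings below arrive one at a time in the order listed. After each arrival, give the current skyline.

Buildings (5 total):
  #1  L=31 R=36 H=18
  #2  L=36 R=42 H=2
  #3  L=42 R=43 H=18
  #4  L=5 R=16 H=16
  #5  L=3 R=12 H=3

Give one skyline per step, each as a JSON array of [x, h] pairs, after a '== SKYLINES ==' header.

== SKYLINES ==
[[31,18],[36,0]]
[[31,18],[36,2],[42,0]]
[[31,18],[36,2],[42,18],[43,0]]
[[5,16],[16,0],[31,18],[36,2],[42,18],[43,0]]
[[3,3],[5,16],[16,0],[31,18],[36,2],[42,18],[43,0]]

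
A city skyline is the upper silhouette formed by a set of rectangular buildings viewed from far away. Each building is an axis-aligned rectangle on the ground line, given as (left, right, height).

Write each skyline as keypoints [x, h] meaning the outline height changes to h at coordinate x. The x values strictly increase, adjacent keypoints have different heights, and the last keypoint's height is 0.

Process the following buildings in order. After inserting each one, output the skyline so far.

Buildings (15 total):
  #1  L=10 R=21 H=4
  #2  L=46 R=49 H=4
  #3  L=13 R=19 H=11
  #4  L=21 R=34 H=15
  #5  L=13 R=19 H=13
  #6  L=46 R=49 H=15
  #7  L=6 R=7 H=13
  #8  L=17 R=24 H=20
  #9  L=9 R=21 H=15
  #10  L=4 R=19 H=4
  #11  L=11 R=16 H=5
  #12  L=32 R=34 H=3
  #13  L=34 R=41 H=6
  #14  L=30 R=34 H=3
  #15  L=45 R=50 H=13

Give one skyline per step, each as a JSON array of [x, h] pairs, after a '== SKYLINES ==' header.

== SKYLINES ==
[[10,4],[21,0]]
[[10,4],[21,0],[46,4],[49,0]]
[[10,4],[13,11],[19,4],[21,0],[46,4],[49,0]]
[[10,4],[13,11],[19,4],[21,15],[34,0],[46,4],[49,0]]
[[10,4],[13,13],[19,4],[21,15],[34,0],[46,4],[49,0]]
[[10,4],[13,13],[19,4],[21,15],[34,0],[46,15],[49,0]]
[[6,13],[7,0],[10,4],[13,13],[19,4],[21,15],[34,0],[46,15],[49,0]]
[[6,13],[7,0],[10,4],[13,13],[17,20],[24,15],[34,0],[46,15],[49,0]]
[[6,13],[7,0],[9,15],[17,20],[24,15],[34,0],[46,15],[49,0]]
[[4,4],[6,13],[7,4],[9,15],[17,20],[24,15],[34,0],[46,15],[49,0]]
[[4,4],[6,13],[7,4],[9,15],[17,20],[24,15],[34,0],[46,15],[49,0]]
[[4,4],[6,13],[7,4],[9,15],[17,20],[24,15],[34,0],[46,15],[49,0]]
[[4,4],[6,13],[7,4],[9,15],[17,20],[24,15],[34,6],[41,0],[46,15],[49,0]]
[[4,4],[6,13],[7,4],[9,15],[17,20],[24,15],[34,6],[41,0],[46,15],[49,0]]
[[4,4],[6,13],[7,4],[9,15],[17,20],[24,15],[34,6],[41,0],[45,13],[46,15],[49,13],[50,0]]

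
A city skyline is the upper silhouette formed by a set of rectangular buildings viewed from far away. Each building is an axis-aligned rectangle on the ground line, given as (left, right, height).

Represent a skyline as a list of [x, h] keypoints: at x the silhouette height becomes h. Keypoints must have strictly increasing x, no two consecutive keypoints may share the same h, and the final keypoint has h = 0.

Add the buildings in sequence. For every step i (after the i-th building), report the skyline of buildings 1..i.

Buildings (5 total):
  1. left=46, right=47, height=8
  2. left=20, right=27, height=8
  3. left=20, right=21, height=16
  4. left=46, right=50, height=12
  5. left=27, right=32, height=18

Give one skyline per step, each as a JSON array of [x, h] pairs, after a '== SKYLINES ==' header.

== SKYLINES ==
[[46,8],[47,0]]
[[20,8],[27,0],[46,8],[47,0]]
[[20,16],[21,8],[27,0],[46,8],[47,0]]
[[20,16],[21,8],[27,0],[46,12],[50,0]]
[[20,16],[21,8],[27,18],[32,0],[46,12],[50,0]]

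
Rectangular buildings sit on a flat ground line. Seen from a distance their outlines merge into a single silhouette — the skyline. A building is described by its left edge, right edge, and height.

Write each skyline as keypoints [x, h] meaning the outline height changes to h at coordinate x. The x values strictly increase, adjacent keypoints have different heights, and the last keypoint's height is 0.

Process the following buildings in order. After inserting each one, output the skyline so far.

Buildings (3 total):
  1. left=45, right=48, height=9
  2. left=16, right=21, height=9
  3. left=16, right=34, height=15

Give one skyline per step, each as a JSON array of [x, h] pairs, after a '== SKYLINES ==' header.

== SKYLINES ==
[[45,9],[48,0]]
[[16,9],[21,0],[45,9],[48,0]]
[[16,15],[34,0],[45,9],[48,0]]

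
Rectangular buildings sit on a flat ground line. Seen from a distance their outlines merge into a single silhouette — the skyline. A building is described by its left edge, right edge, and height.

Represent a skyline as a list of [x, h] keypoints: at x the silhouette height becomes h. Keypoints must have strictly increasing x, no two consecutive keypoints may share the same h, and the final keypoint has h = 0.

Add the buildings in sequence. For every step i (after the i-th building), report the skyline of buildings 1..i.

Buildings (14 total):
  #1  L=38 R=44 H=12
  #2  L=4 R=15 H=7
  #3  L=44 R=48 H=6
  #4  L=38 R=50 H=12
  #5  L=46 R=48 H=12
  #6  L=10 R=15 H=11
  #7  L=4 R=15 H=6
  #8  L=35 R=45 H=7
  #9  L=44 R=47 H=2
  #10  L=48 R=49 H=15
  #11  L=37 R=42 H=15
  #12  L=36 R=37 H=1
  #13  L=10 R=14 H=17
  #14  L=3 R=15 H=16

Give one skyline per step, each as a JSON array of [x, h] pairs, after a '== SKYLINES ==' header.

== SKYLINES ==
[[38,12],[44,0]]
[[4,7],[15,0],[38,12],[44,0]]
[[4,7],[15,0],[38,12],[44,6],[48,0]]
[[4,7],[15,0],[38,12],[50,0]]
[[4,7],[15,0],[38,12],[50,0]]
[[4,7],[10,11],[15,0],[38,12],[50,0]]
[[4,7],[10,11],[15,0],[38,12],[50,0]]
[[4,7],[10,11],[15,0],[35,7],[38,12],[50,0]]
[[4,7],[10,11],[15,0],[35,7],[38,12],[50,0]]
[[4,7],[10,11],[15,0],[35,7],[38,12],[48,15],[49,12],[50,0]]
[[4,7],[10,11],[15,0],[35,7],[37,15],[42,12],[48,15],[49,12],[50,0]]
[[4,7],[10,11],[15,0],[35,7],[37,15],[42,12],[48,15],[49,12],[50,0]]
[[4,7],[10,17],[14,11],[15,0],[35,7],[37,15],[42,12],[48,15],[49,12],[50,0]]
[[3,16],[10,17],[14,16],[15,0],[35,7],[37,15],[42,12],[48,15],[49,12],[50,0]]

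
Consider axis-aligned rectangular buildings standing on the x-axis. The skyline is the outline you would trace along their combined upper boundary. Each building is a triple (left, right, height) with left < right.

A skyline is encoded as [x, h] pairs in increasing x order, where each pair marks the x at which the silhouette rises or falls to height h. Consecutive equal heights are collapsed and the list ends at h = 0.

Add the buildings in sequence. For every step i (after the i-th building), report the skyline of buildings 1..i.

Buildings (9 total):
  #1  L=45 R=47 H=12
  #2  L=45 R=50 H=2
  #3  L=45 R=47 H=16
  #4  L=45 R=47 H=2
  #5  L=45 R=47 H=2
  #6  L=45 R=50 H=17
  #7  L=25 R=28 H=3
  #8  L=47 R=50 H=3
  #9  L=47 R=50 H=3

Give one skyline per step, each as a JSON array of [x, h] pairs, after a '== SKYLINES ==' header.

== SKYLINES ==
[[45,12],[47,0]]
[[45,12],[47,2],[50,0]]
[[45,16],[47,2],[50,0]]
[[45,16],[47,2],[50,0]]
[[45,16],[47,2],[50,0]]
[[45,17],[50,0]]
[[25,3],[28,0],[45,17],[50,0]]
[[25,3],[28,0],[45,17],[50,0]]
[[25,3],[28,0],[45,17],[50,0]]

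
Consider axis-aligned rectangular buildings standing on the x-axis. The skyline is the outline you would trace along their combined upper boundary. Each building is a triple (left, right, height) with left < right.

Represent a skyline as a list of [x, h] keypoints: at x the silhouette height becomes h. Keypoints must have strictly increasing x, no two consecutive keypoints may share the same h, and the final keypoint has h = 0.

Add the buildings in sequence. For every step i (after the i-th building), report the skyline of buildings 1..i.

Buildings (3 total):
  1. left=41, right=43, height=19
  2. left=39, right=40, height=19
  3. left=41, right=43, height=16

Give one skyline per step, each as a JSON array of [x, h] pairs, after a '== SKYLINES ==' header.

== SKYLINES ==
[[41,19],[43,0]]
[[39,19],[40,0],[41,19],[43,0]]
[[39,19],[40,0],[41,19],[43,0]]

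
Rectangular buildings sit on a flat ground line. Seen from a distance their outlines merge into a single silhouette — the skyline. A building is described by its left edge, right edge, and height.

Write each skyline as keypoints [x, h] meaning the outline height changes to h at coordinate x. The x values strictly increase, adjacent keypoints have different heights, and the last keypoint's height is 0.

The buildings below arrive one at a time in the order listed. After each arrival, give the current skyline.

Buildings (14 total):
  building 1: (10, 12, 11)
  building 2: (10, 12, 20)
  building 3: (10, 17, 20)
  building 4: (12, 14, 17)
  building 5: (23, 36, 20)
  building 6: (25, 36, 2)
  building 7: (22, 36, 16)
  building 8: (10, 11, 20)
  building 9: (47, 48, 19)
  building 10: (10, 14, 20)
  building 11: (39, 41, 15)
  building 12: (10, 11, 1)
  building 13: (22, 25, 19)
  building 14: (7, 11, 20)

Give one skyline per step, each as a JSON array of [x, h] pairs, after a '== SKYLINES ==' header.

== SKYLINES ==
[[10,11],[12,0]]
[[10,20],[12,0]]
[[10,20],[17,0]]
[[10,20],[17,0]]
[[10,20],[17,0],[23,20],[36,0]]
[[10,20],[17,0],[23,20],[36,0]]
[[10,20],[17,0],[22,16],[23,20],[36,0]]
[[10,20],[17,0],[22,16],[23,20],[36,0]]
[[10,20],[17,0],[22,16],[23,20],[36,0],[47,19],[48,0]]
[[10,20],[17,0],[22,16],[23,20],[36,0],[47,19],[48,0]]
[[10,20],[17,0],[22,16],[23,20],[36,0],[39,15],[41,0],[47,19],[48,0]]
[[10,20],[17,0],[22,16],[23,20],[36,0],[39,15],[41,0],[47,19],[48,0]]
[[10,20],[17,0],[22,19],[23,20],[36,0],[39,15],[41,0],[47,19],[48,0]]
[[7,20],[17,0],[22,19],[23,20],[36,0],[39,15],[41,0],[47,19],[48,0]]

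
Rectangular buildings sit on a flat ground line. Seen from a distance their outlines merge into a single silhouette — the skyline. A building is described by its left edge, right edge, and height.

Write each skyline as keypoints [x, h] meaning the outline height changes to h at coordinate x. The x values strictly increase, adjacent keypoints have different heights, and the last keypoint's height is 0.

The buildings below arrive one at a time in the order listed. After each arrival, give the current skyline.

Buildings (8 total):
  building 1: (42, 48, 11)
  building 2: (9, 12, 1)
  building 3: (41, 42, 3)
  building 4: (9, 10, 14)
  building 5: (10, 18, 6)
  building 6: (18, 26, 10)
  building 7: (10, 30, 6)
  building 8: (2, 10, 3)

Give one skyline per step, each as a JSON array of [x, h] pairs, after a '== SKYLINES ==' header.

== SKYLINES ==
[[42,11],[48,0]]
[[9,1],[12,0],[42,11],[48,0]]
[[9,1],[12,0],[41,3],[42,11],[48,0]]
[[9,14],[10,1],[12,0],[41,3],[42,11],[48,0]]
[[9,14],[10,6],[18,0],[41,3],[42,11],[48,0]]
[[9,14],[10,6],[18,10],[26,0],[41,3],[42,11],[48,0]]
[[9,14],[10,6],[18,10],[26,6],[30,0],[41,3],[42,11],[48,0]]
[[2,3],[9,14],[10,6],[18,10],[26,6],[30,0],[41,3],[42,11],[48,0]]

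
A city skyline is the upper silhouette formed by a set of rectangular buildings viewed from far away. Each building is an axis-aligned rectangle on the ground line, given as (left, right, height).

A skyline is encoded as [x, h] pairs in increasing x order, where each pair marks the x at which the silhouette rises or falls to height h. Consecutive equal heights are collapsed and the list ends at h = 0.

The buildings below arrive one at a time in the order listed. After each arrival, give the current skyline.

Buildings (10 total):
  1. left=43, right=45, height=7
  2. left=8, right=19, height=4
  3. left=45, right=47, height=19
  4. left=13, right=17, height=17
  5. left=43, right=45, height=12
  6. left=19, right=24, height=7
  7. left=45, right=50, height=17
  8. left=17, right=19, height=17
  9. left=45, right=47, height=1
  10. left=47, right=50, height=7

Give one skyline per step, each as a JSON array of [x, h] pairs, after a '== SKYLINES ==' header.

== SKYLINES ==
[[43,7],[45,0]]
[[8,4],[19,0],[43,7],[45,0]]
[[8,4],[19,0],[43,7],[45,19],[47,0]]
[[8,4],[13,17],[17,4],[19,0],[43,7],[45,19],[47,0]]
[[8,4],[13,17],[17,4],[19,0],[43,12],[45,19],[47,0]]
[[8,4],[13,17],[17,4],[19,7],[24,0],[43,12],[45,19],[47,0]]
[[8,4],[13,17],[17,4],[19,7],[24,0],[43,12],[45,19],[47,17],[50,0]]
[[8,4],[13,17],[19,7],[24,0],[43,12],[45,19],[47,17],[50,0]]
[[8,4],[13,17],[19,7],[24,0],[43,12],[45,19],[47,17],[50,0]]
[[8,4],[13,17],[19,7],[24,0],[43,12],[45,19],[47,17],[50,0]]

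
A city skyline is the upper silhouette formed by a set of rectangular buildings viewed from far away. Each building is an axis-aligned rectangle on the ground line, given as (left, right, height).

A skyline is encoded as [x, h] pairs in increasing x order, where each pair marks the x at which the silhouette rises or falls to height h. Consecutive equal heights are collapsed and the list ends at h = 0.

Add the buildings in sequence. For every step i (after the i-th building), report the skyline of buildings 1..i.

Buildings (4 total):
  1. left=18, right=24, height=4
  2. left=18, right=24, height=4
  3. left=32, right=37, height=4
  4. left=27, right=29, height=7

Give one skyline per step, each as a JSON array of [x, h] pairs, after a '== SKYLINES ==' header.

== SKYLINES ==
[[18,4],[24,0]]
[[18,4],[24,0]]
[[18,4],[24,0],[32,4],[37,0]]
[[18,4],[24,0],[27,7],[29,0],[32,4],[37,0]]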